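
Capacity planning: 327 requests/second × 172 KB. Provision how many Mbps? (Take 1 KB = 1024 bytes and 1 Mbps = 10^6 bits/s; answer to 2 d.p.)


Formula: Mbps = payload_bytes * RPS * 8 / 1e6
Payload per request = 172 KB = 172 * 1024 = 176128 bytes
Total bytes/sec = 176128 * 327 = 57593856
Total bits/sec = 57593856 * 8 = 460750848
Mbps = 460750848 / 1e6 = 460.75

460.75 Mbps


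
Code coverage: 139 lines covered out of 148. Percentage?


Coverage = covered / total * 100
Coverage = 139 / 148 * 100
Coverage = 93.92%

93.92%


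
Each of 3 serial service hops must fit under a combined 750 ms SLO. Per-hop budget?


Formula: per_stage = total_budget / stages
per_stage = 750 / 3
per_stage = 250.0 ms

250.0 ms


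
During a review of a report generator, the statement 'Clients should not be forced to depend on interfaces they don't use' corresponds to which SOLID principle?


This describes the Interface Segregation Principle (ISP)

Interface Segregation Principle (ISP)


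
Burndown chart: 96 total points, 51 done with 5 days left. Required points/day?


Formula: Required rate = Remaining points / Days left
Remaining = 96 - 51 = 45 points
Required rate = 45 / 5 = 9.0 points/day

9.0 points/day


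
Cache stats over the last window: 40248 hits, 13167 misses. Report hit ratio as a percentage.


Formula: hit rate = hits / (hits + misses) * 100
hit rate = 40248 / (40248 + 13167) * 100
hit rate = 40248 / 53415 * 100
hit rate = 75.35%

75.35%


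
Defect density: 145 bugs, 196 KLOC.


Defect density = defects / KLOC
Defect density = 145 / 196
Defect density = 0.74 defects/KLOC

0.74 defects/KLOC


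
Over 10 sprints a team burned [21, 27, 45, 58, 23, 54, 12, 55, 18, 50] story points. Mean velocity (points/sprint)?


Formula: Avg velocity = Total points / Number of sprints
Points: [21, 27, 45, 58, 23, 54, 12, 55, 18, 50]
Sum = 21 + 27 + 45 + 58 + 23 + 54 + 12 + 55 + 18 + 50 = 363
Avg velocity = 363 / 10 = 36.3 points/sprint

36.3 points/sprint


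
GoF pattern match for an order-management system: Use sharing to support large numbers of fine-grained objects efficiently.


This matches the Flyweight pattern

Flyweight


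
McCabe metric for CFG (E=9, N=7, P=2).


Formula: V(G) = E - N + 2P
V(G) = 9 - 7 + 2*2
V(G) = 2 + 4
V(G) = 6

6


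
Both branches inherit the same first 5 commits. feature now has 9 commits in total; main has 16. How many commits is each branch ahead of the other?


Common ancestor: commit #5
feature commits after divergence: 9 - 5 = 4
main commits after divergence: 16 - 5 = 11
feature is 4 commits ahead of main
main is 11 commits ahead of feature

feature ahead: 4, main ahead: 11


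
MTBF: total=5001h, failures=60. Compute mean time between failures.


Formula: MTBF = Total operating time / Number of failures
MTBF = 5001 / 60
MTBF = 83.35 hours

83.35 hours


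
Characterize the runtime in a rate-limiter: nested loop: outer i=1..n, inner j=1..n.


Reasoning: n iterations times n iterations
Complexity: O(n^2)

O(n^2)


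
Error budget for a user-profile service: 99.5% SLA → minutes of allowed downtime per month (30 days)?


Formula: allowed downtime = period * (100 - SLA) / 100
Period (month (30 days)) = 43200 minutes
Unavailability fraction = (100 - 99.5) / 100
Allowed downtime = 43200 * (100 - 99.5) / 100
Allowed downtime = 216.0 minutes

216.0 minutes


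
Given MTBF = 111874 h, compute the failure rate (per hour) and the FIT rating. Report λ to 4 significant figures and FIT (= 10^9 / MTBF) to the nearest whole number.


Formula: λ = 1 / MTBF; FIT = λ × 1e9 = 1e9 / MTBF
λ = 1 / 111874 ≈ 8.939e-06 failures/hour
FIT = 1e9 / 111874 ≈ 8939 failures per 1e9 hours (nearest whole number)

λ = 8.939e-06 /h, FIT = 8939


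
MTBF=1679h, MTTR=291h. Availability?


Availability = MTBF / (MTBF + MTTR)
Availability = 1679 / (1679 + 291)
Availability = 1679 / 1970
Availability = 85.2284%

85.2284%


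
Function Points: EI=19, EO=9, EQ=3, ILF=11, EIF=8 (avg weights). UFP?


UFP = EI*4 + EO*5 + EQ*4 + ILF*10 + EIF*7
UFP = 19*4 + 9*5 + 3*4 + 11*10 + 8*7
UFP = 76 + 45 + 12 + 110 + 56
UFP = 299

299


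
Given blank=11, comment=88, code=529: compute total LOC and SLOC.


Total LOC = blank + comment + code
Total LOC = 11 + 88 + 529 = 628
SLOC (source only) = code = 529

Total LOC: 628, SLOC: 529


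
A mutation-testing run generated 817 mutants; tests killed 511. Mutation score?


Mutation score = killed / total * 100
Mutation score = 511 / 817 * 100
Mutation score = 62.55%

62.55%


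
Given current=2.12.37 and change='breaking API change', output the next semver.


Current: 2.12.37
Change category: 'breaking API change' → major bump
SemVer rule: major bump → increment MAJOR, reset MINOR and PATCH to 0
New: 3.0.0

3.0.0


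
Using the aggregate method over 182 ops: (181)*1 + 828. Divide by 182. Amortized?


Formula: Amortized cost = Total cost / Operations
Total cost = (181 * 1) + (1 * 828)
Total cost = 181 + 828 = 1009
Amortized = 1009 / 182 = 5.544

5.544


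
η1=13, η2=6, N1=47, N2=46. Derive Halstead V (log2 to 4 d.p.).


Formula: V = N * log2(η), where N = N1 + N2 and η = η1 + η2
η = 13 + 6 = 19
N = 47 + 46 = 93
log2(19) ≈ 4.2479
V = 93 * 4.2479 = 395.05

395.05


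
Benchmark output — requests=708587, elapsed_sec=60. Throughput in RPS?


Formula: throughput = requests / seconds
throughput = 708587 / 60
throughput = 11809.78 requests/second

11809.78 requests/second


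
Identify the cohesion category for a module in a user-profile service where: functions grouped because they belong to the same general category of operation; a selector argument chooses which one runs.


Reasoning: Grouped by category of activity, not by data or sequence
Type: Logical cohesion

Logical cohesion


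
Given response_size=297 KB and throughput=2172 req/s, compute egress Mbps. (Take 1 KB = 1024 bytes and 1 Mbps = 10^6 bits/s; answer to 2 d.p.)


Formula: Mbps = payload_bytes * RPS * 8 / 1e6
Payload per request = 297 KB = 297 * 1024 = 304128 bytes
Total bytes/sec = 304128 * 2172 = 660566016
Total bits/sec = 660566016 * 8 = 5284528128
Mbps = 5284528128 / 1e6 = 5284.53

5284.53 Mbps


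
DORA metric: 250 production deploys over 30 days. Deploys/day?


Formula: deployments per day = releases / days
= 250 / 30
= 8.333 deploys/day
(equivalently, 58.33 deploys/week)

8.333 deploys/day


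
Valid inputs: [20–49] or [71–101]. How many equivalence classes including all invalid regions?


Valid ranges: [20,49] and [71,101]
Class 1: x < 20 — invalid
Class 2: 20 ≤ x ≤ 49 — valid
Class 3: 49 < x < 71 — invalid (gap between ranges)
Class 4: 71 ≤ x ≤ 101 — valid
Class 5: x > 101 — invalid
Total equivalence classes: 5

5 equivalence classes


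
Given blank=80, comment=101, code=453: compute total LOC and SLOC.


Total LOC = blank + comment + code
Total LOC = 80 + 101 + 453 = 634
SLOC (source only) = code = 453

Total LOC: 634, SLOC: 453


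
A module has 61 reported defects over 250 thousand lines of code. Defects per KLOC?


Defect density = defects / KLOC
Defect density = 61 / 250
Defect density = 0.244 defects/KLOC

0.244 defects/KLOC


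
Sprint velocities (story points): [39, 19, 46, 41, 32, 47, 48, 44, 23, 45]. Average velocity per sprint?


Formula: Avg velocity = Total points / Number of sprints
Points: [39, 19, 46, 41, 32, 47, 48, 44, 23, 45]
Sum = 39 + 19 + 46 + 41 + 32 + 47 + 48 + 44 + 23 + 45 = 384
Avg velocity = 384 / 10 = 38.4 points/sprint

38.4 points/sprint


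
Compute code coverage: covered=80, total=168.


Coverage = covered / total * 100
Coverage = 80 / 168 * 100
Coverage = 47.62%

47.62%


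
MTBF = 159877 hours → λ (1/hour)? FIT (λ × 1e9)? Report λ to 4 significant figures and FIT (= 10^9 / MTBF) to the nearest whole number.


Formula: λ = 1 / MTBF; FIT = λ × 1e9 = 1e9 / MTBF
λ = 1 / 159877 ≈ 6.255e-06 failures/hour
FIT = 1e9 / 159877 ≈ 6255 failures per 1e9 hours (nearest whole number)

λ = 6.255e-06 /h, FIT = 6255


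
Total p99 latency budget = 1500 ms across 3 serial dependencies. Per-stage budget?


Formula: per_stage = total_budget / stages
per_stage = 1500 / 3
per_stage = 500.0 ms

500.0 ms


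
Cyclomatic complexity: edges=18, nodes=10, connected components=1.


Formula: V(G) = E - N + 2P
V(G) = 18 - 10 + 2*1
V(G) = 8 + 2
V(G) = 10

10


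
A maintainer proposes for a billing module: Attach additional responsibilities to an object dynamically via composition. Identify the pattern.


This matches the Decorator pattern

Decorator


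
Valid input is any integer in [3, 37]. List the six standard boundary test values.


Range: [3, 37]
Boundaries: just below min, min, min+1, max-1, max, just above max
Values: [2, 3, 4, 36, 37, 38]

[2, 3, 4, 36, 37, 38]


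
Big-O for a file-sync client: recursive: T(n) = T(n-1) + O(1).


Reasoning: linear recursion with constant work per frame
Complexity: O(n)

O(n)


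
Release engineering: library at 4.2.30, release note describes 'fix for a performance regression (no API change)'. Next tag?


Current: 4.2.30
Change category: 'fix for a performance regression (no API change)' → patch bump
SemVer rule: patch bump → increment PATCH (MAJOR and MINOR unchanged)
New: 4.2.31

4.2.31


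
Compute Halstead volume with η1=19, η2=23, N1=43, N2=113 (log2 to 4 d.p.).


Formula: V = N * log2(η), where N = N1 + N2 and η = η1 + η2
η = 19 + 23 = 42
N = 43 + 113 = 156
log2(42) ≈ 5.3923
V = 156 * 5.3923 = 841.20

841.20


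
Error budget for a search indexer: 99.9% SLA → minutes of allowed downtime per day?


Formula: allowed downtime = period * (100 - SLA) / 100
Period (day) = 1440 minutes
Unavailability fraction = (100 - 99.9) / 100
Allowed downtime = 1440 * (100 - 99.9) / 100
Allowed downtime = 1.44 minutes

1.44 minutes


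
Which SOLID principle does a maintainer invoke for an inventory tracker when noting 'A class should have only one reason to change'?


This describes the Single Responsibility Principle (SRP)

Single Responsibility Principle (SRP)


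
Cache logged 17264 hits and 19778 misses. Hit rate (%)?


Formula: hit rate = hits / (hits + misses) * 100
hit rate = 17264 / (17264 + 19778) * 100
hit rate = 17264 / 37042 * 100
hit rate = 46.61%

46.61%


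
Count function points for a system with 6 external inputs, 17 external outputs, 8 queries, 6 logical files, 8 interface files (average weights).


UFP = EI*4 + EO*5 + EQ*4 + ILF*10 + EIF*7
UFP = 6*4 + 17*5 + 8*4 + 6*10 + 8*7
UFP = 24 + 85 + 32 + 60 + 56
UFP = 257

257


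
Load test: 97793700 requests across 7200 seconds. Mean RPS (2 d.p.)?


Formula: throughput = requests / seconds
throughput = 97793700 / 7200
throughput = 13582.46 requests/second

13582.46 requests/second


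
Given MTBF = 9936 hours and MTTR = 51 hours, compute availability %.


Availability = MTBF / (MTBF + MTTR)
Availability = 9936 / (9936 + 51)
Availability = 9936 / 9987
Availability = 99.4893%

99.4893%


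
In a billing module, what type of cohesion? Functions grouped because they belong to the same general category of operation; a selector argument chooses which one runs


Reasoning: Grouped by category of activity, not by data or sequence
Type: Logical cohesion

Logical cohesion


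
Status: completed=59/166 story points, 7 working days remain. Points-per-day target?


Formula: Required rate = Remaining points / Days left
Remaining = 166 - 59 = 107 points
Required rate = 107 / 7 = 15.29 points/day

15.29 points/day


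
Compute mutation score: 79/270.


Mutation score = killed / total * 100
Mutation score = 79 / 270 * 100
Mutation score = 29.26%

29.26%


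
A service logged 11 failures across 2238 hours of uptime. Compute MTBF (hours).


Formula: MTBF = Total operating time / Number of failures
MTBF = 2238 / 11
MTBF = 203.45 hours

203.45 hours


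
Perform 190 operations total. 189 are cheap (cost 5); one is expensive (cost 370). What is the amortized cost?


Formula: Amortized cost = Total cost / Operations
Total cost = (189 * 5) + (1 * 370)
Total cost = 945 + 370 = 1315
Amortized = 1315 / 190 = 6.9211

6.9211


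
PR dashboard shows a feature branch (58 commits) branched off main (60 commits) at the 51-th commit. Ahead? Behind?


Common ancestor: commit #51
feature commits after divergence: 58 - 51 = 7
main commits after divergence: 60 - 51 = 9
feature is 7 commits ahead of main
main is 9 commits ahead of feature

feature ahead: 7, main ahead: 9


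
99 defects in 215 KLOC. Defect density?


Defect density = defects / KLOC
Defect density = 99 / 215
Defect density = 0.46 defects/KLOC

0.46 defects/KLOC


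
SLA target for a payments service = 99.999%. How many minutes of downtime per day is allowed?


Formula: allowed downtime = period * (100 - SLA) / 100
Period (day) = 1440 minutes
Unavailability fraction = (100 - 99.999) / 100
Allowed downtime = 1440 * (100 - 99.999) / 100
Allowed downtime = 0.0144 minutes

0.0144 minutes


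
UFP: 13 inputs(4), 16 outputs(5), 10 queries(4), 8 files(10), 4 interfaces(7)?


UFP = EI*4 + EO*5 + EQ*4 + ILF*10 + EIF*7
UFP = 13*4 + 16*5 + 10*4 + 8*10 + 4*7
UFP = 52 + 80 + 40 + 80 + 28
UFP = 280

280


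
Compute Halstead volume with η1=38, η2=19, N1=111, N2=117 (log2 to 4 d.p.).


Formula: V = N * log2(η), where N = N1 + N2 and η = η1 + η2
η = 38 + 19 = 57
N = 111 + 117 = 228
log2(57) ≈ 5.8329
V = 228 * 5.8329 = 1329.90

1329.90


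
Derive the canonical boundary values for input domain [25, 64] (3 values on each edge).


Range: [25, 64]
Boundaries: just below min, min, min+1, max-1, max, just above max
Values: [24, 25, 26, 63, 64, 65]

[24, 25, 26, 63, 64, 65]


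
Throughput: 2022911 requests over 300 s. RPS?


Formula: throughput = requests / seconds
throughput = 2022911 / 300
throughput = 6743.04 requests/second

6743.04 requests/second


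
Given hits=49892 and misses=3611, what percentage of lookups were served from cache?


Formula: hit rate = hits / (hits + misses) * 100
hit rate = 49892 / (49892 + 3611) * 100
hit rate = 49892 / 53503 * 100
hit rate = 93.25%

93.25%


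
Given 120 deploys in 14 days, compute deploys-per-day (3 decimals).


Formula: deployments per day = releases / days
= 120 / 14
= 8.571 deploys/day
(equivalently, 60.0 deploys/week)

8.571 deploys/day


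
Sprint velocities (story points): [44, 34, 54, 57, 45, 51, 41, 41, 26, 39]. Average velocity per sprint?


Formula: Avg velocity = Total points / Number of sprints
Points: [44, 34, 54, 57, 45, 51, 41, 41, 26, 39]
Sum = 44 + 34 + 54 + 57 + 45 + 51 + 41 + 41 + 26 + 39 = 432
Avg velocity = 432 / 10 = 43.2 points/sprint

43.2 points/sprint


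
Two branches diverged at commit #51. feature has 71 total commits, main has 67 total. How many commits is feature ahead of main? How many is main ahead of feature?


Common ancestor: commit #51
feature commits after divergence: 71 - 51 = 20
main commits after divergence: 67 - 51 = 16
feature is 20 commits ahead of main
main is 16 commits ahead of feature

feature ahead: 20, main ahead: 16


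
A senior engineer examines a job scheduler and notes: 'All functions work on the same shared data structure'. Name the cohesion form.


Reasoning: Functions share data
Type: Communicational cohesion

Communicational cohesion


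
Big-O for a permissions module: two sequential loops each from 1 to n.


Reasoning: sequential dominates: O(n) + O(n) = O(n)
Complexity: O(n)

O(n)


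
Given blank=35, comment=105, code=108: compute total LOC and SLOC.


Total LOC = blank + comment + code
Total LOC = 35 + 105 + 108 = 248
SLOC (source only) = code = 108

Total LOC: 248, SLOC: 108


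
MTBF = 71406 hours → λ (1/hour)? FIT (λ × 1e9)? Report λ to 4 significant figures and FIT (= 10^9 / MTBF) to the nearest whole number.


Formula: λ = 1 / MTBF; FIT = λ × 1e9 = 1e9 / MTBF
λ = 1 / 71406 ≈ 1.400e-05 failures/hour
FIT = 1e9 / 71406 ≈ 14004 failures per 1e9 hours (nearest whole number)

λ = 1.400e-05 /h, FIT = 14004


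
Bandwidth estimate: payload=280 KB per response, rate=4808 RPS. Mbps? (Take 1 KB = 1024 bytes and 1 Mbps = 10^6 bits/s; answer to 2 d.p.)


Formula: Mbps = payload_bytes * RPS * 8 / 1e6
Payload per request = 280 KB = 280 * 1024 = 286720 bytes
Total bytes/sec = 286720 * 4808 = 1378549760
Total bits/sec = 1378549760 * 8 = 11028398080
Mbps = 11028398080 / 1e6 = 11028.4

11028.4 Mbps


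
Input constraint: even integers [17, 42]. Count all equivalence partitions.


Constraint: even integers in [17, 42]
Class 1: x < 17 — out-of-range invalid
Class 2: x in [17,42] but odd — wrong type invalid
Class 3: x in [17,42] and even — valid
Class 4: x > 42 — out-of-range invalid
Total equivalence classes: 4

4 equivalence classes


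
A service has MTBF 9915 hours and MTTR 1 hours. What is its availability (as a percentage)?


Availability = MTBF / (MTBF + MTTR)
Availability = 9915 / (9915 + 1)
Availability = 9915 / 9916
Availability = 99.9899%

99.9899%


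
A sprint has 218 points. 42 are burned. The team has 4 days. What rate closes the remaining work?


Formula: Required rate = Remaining points / Days left
Remaining = 218 - 42 = 176 points
Required rate = 176 / 4 = 44.0 points/day

44.0 points/day


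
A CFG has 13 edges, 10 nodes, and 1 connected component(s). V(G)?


Formula: V(G) = E - N + 2P
V(G) = 13 - 10 + 2*1
V(G) = 3 + 2
V(G) = 5

5


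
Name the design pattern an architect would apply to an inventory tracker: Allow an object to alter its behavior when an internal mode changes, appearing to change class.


This matches the State pattern

State


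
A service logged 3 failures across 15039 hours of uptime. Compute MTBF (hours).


Formula: MTBF = Total operating time / Number of failures
MTBF = 15039 / 3
MTBF = 5013.0 hours

5013.0 hours


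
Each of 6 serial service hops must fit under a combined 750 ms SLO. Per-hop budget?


Formula: per_stage = total_budget / stages
per_stage = 750 / 6
per_stage = 125.0 ms

125.0 ms


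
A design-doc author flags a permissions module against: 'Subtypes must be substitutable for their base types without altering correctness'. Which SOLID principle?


This describes the Liskov Substitution Principle (LSP)

Liskov Substitution Principle (LSP)


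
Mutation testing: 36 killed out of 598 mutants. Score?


Mutation score = killed / total * 100
Mutation score = 36 / 598 * 100
Mutation score = 6.02%

6.02%


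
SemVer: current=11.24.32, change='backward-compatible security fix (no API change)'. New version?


Current: 11.24.32
Change category: 'backward-compatible security fix (no API change)' → patch bump
SemVer rule: patch bump → increment PATCH (MAJOR and MINOR unchanged)
New: 11.24.33

11.24.33


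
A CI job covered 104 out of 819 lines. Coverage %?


Coverage = covered / total * 100
Coverage = 104 / 819 * 100
Coverage = 12.7%

12.7%


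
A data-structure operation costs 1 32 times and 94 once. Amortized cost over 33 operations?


Formula: Amortized cost = Total cost / Operations
Total cost = (32 * 1) + (1 * 94)
Total cost = 32 + 94 = 126
Amortized = 126 / 33 = 3.8182

3.8182


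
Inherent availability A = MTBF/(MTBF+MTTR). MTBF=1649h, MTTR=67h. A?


Availability = MTBF / (MTBF + MTTR)
Availability = 1649 / (1649 + 67)
Availability = 1649 / 1716
Availability = 96.0956%

96.0956%


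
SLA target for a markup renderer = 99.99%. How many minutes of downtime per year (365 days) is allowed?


Formula: allowed downtime = period * (100 - SLA) / 100
Period (year (365 days)) = 525600 minutes
Unavailability fraction = (100 - 99.99) / 100
Allowed downtime = 525600 * (100 - 99.99) / 100
Allowed downtime = 52.56 minutes

52.56 minutes


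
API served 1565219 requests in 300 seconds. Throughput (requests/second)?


Formula: throughput = requests / seconds
throughput = 1565219 / 300
throughput = 5217.4 requests/second

5217.4 requests/second


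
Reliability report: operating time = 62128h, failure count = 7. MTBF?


Formula: MTBF = Total operating time / Number of failures
MTBF = 62128 / 7
MTBF = 8875.43 hours

8875.43 hours


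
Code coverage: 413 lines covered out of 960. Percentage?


Coverage = covered / total * 100
Coverage = 413 / 960 * 100
Coverage = 43.02%

43.02%


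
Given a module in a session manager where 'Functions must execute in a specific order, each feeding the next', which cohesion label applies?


Reasoning: Output of one is input to next
Type: Sequential cohesion

Sequential cohesion


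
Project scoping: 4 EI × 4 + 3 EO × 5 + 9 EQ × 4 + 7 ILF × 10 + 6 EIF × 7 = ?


UFP = EI*4 + EO*5 + EQ*4 + ILF*10 + EIF*7
UFP = 4*4 + 3*5 + 9*4 + 7*10 + 6*7
UFP = 16 + 15 + 36 + 70 + 42
UFP = 179

179


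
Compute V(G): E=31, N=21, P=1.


Formula: V(G) = E - N + 2P
V(G) = 31 - 21 + 2*1
V(G) = 10 + 2
V(G) = 12

12


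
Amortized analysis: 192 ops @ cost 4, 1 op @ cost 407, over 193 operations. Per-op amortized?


Formula: Amortized cost = Total cost / Operations
Total cost = (192 * 4) + (1 * 407)
Total cost = 768 + 407 = 1175
Amortized = 1175 / 193 = 6.0881

6.0881


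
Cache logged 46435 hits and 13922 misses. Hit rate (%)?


Formula: hit rate = hits / (hits + misses) * 100
hit rate = 46435 / (46435 + 13922) * 100
hit rate = 46435 / 60357 * 100
hit rate = 76.93%

76.93%


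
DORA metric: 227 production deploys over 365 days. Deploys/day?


Formula: deployments per day = releases / days
= 227 / 365
= 0.622 deploys/day
(equivalently, 4.35 deploys/week)

0.622 deploys/day


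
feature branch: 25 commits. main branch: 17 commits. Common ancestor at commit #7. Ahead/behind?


Common ancestor: commit #7
feature commits after divergence: 25 - 7 = 18
main commits after divergence: 17 - 7 = 10
feature is 18 commits ahead of main
main is 10 commits ahead of feature

feature ahead: 18, main ahead: 10


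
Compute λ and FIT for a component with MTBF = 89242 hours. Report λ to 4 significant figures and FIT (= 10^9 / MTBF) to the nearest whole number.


Formula: λ = 1 / MTBF; FIT = λ × 1e9 = 1e9 / MTBF
λ = 1 / 89242 ≈ 1.121e-05 failures/hour
FIT = 1e9 / 89242 ≈ 11205 failures per 1e9 hours (nearest whole number)

λ = 1.121e-05 /h, FIT = 11205


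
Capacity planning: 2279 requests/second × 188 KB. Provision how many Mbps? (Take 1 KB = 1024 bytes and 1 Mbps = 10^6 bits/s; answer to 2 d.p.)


Formula: Mbps = payload_bytes * RPS * 8 / 1e6
Payload per request = 188 KB = 188 * 1024 = 192512 bytes
Total bytes/sec = 192512 * 2279 = 438734848
Total bits/sec = 438734848 * 8 = 3509878784
Mbps = 3509878784 / 1e6 = 3509.88

3509.88 Mbps


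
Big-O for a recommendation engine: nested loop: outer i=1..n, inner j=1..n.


Reasoning: n iterations times n iterations
Complexity: O(n^2)

O(n^2)


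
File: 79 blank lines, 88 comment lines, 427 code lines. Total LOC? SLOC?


Total LOC = blank + comment + code
Total LOC = 79 + 88 + 427 = 594
SLOC (source only) = code = 427

Total LOC: 594, SLOC: 427


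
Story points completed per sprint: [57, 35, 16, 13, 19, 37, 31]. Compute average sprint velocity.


Formula: Avg velocity = Total points / Number of sprints
Points: [57, 35, 16, 13, 19, 37, 31]
Sum = 57 + 35 + 16 + 13 + 19 + 37 + 31 = 208
Avg velocity = 208 / 7 = 29.71 points/sprint

29.71 points/sprint


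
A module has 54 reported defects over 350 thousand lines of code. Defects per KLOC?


Defect density = defects / KLOC
Defect density = 54 / 350
Defect density = 0.154 defects/KLOC

0.154 defects/KLOC


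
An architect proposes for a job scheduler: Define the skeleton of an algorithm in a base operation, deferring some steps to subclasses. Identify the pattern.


This matches the Template Method pattern

Template Method


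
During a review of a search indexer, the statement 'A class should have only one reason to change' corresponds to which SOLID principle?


This describes the Single Responsibility Principle (SRP)

Single Responsibility Principle (SRP)


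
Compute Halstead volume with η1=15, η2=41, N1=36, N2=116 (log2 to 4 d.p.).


Formula: V = N * log2(η), where N = N1 + N2 and η = η1 + η2
η = 15 + 41 = 56
N = 36 + 116 = 152
log2(56) ≈ 5.8074
V = 152 * 5.8074 = 882.72

882.72


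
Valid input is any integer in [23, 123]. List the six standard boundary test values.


Range: [23, 123]
Boundaries: just below min, min, min+1, max-1, max, just above max
Values: [22, 23, 24, 122, 123, 124]

[22, 23, 24, 122, 123, 124]


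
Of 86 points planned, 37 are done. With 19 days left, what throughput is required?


Formula: Required rate = Remaining points / Days left
Remaining = 86 - 37 = 49 points
Required rate = 49 / 19 = 2.58 points/day

2.58 points/day


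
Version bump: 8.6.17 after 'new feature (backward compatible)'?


Current: 8.6.17
Change category: 'new feature (backward compatible)' → minor bump
SemVer rule: minor bump → increment MINOR, reset PATCH to 0 (MAJOR unchanged)
New: 8.7.0

8.7.0


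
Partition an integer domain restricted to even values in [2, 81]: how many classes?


Constraint: even integers in [2, 81]
Class 1: x < 2 — out-of-range invalid
Class 2: x in [2,81] but odd — wrong type invalid
Class 3: x in [2,81] and even — valid
Class 4: x > 81 — out-of-range invalid
Total equivalence classes: 4

4 equivalence classes


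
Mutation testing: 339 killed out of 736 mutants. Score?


Mutation score = killed / total * 100
Mutation score = 339 / 736 * 100
Mutation score = 46.06%

46.06%


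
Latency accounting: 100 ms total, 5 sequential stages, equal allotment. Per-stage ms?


Formula: per_stage = total_budget / stages
per_stage = 100 / 5
per_stage = 20.0 ms

20.0 ms


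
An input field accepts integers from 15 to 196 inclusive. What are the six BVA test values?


Range: [15, 196]
Boundaries: just below min, min, min+1, max-1, max, just above max
Values: [14, 15, 16, 195, 196, 197]

[14, 15, 16, 195, 196, 197]


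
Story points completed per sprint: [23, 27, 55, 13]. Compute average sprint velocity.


Formula: Avg velocity = Total points / Number of sprints
Points: [23, 27, 55, 13]
Sum = 23 + 27 + 55 + 13 = 118
Avg velocity = 118 / 4 = 29.5 points/sprint

29.5 points/sprint


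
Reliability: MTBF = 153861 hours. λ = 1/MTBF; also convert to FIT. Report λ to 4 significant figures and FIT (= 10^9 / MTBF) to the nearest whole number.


Formula: λ = 1 / MTBF; FIT = λ × 1e9 = 1e9 / MTBF
λ = 1 / 153861 ≈ 6.499e-06 failures/hour
FIT = 1e9 / 153861 ≈ 6499 failures per 1e9 hours (nearest whole number)

λ = 6.499e-06 /h, FIT = 6499


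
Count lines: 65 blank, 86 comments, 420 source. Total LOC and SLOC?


Total LOC = blank + comment + code
Total LOC = 65 + 86 + 420 = 571
SLOC (source only) = code = 420

Total LOC: 571, SLOC: 420


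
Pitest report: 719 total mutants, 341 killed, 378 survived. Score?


Mutation score = killed / total * 100
Mutation score = 341 / 719 * 100
Mutation score = 47.43%

47.43%


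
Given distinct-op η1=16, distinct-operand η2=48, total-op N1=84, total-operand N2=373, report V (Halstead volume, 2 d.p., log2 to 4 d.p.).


Formula: V = N * log2(η), where N = N1 + N2 and η = η1 + η2
η = 16 + 48 = 64
N = 84 + 373 = 457
log2(64) ≈ 6.0000
V = 457 * 6.0000 = 2742.00

2742.00


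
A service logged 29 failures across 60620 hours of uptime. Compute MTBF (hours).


Formula: MTBF = Total operating time / Number of failures
MTBF = 60620 / 29
MTBF = 2090.34 hours

2090.34 hours


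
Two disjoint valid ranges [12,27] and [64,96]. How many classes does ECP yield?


Valid ranges: [12,27] and [64,96]
Class 1: x < 12 — invalid
Class 2: 12 ≤ x ≤ 27 — valid
Class 3: 27 < x < 64 — invalid (gap between ranges)
Class 4: 64 ≤ x ≤ 96 — valid
Class 5: x > 96 — invalid
Total equivalence classes: 5

5 equivalence classes


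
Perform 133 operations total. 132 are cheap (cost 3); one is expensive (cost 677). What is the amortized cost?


Formula: Amortized cost = Total cost / Operations
Total cost = (132 * 3) + (1 * 677)
Total cost = 396 + 677 = 1073
Amortized = 1073 / 133 = 8.0677

8.0677


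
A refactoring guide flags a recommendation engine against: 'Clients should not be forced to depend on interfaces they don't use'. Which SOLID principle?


This describes the Interface Segregation Principle (ISP)

Interface Segregation Principle (ISP)


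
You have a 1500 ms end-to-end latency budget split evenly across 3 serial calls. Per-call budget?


Formula: per_stage = total_budget / stages
per_stage = 1500 / 3
per_stage = 500.0 ms

500.0 ms


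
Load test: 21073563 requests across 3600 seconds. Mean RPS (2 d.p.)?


Formula: throughput = requests / seconds
throughput = 21073563 / 3600
throughput = 5853.77 requests/second

5853.77 requests/second


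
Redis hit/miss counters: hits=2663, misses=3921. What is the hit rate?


Formula: hit rate = hits / (hits + misses) * 100
hit rate = 2663 / (2663 + 3921) * 100
hit rate = 2663 / 6584 * 100
hit rate = 40.45%

40.45%


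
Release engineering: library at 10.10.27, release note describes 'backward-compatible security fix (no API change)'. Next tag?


Current: 10.10.27
Change category: 'backward-compatible security fix (no API change)' → patch bump
SemVer rule: patch bump → increment PATCH (MAJOR and MINOR unchanged)
New: 10.10.28

10.10.28


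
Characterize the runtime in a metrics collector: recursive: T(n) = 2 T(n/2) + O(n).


Reasoning: master theorem case 2 (merge-sort recurrence)
Complexity: O(n log n)

O(n log n)


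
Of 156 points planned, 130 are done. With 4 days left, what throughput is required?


Formula: Required rate = Remaining points / Days left
Remaining = 156 - 130 = 26 points
Required rate = 26 / 4 = 6.5 points/day

6.5 points/day


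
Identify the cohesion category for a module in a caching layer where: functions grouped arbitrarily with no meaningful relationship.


Reasoning: Worst: random grouping
Type: Coincidental cohesion

Coincidental cohesion


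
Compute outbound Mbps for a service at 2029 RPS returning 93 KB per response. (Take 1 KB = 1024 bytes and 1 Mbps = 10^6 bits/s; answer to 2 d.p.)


Formula: Mbps = payload_bytes * RPS * 8 / 1e6
Payload per request = 93 KB = 93 * 1024 = 95232 bytes
Total bytes/sec = 95232 * 2029 = 193225728
Total bits/sec = 193225728 * 8 = 1545805824
Mbps = 1545805824 / 1e6 = 1545.81

1545.81 Mbps


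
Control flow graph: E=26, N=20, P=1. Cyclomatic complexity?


Formula: V(G) = E - N + 2P
V(G) = 26 - 20 + 2*1
V(G) = 6 + 2
V(G) = 8

8


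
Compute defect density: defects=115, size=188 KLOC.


Defect density = defects / KLOC
Defect density = 115 / 188
Defect density = 0.612 defects/KLOC

0.612 defects/KLOC


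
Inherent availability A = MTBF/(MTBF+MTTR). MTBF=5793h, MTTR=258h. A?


Availability = MTBF / (MTBF + MTTR)
Availability = 5793 / (5793 + 258)
Availability = 5793 / 6051
Availability = 95.7362%

95.7362%


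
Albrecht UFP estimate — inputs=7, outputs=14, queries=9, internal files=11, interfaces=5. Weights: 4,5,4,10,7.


UFP = EI*4 + EO*5 + EQ*4 + ILF*10 + EIF*7
UFP = 7*4 + 14*5 + 9*4 + 11*10 + 5*7
UFP = 28 + 70 + 36 + 110 + 35
UFP = 279

279


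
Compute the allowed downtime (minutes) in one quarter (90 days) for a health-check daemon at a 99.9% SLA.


Formula: allowed downtime = period * (100 - SLA) / 100
Period (quarter (90 days)) = 129600 minutes
Unavailability fraction = (100 - 99.9) / 100
Allowed downtime = 129600 * (100 - 99.9) / 100
Allowed downtime = 129.6 minutes

129.6 minutes


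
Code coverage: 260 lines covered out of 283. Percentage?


Coverage = covered / total * 100
Coverage = 260 / 283 * 100
Coverage = 91.87%

91.87%


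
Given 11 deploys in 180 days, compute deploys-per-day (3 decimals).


Formula: deployments per day = releases / days
= 11 / 180
= 0.061 deploys/day
(equivalently, 0.43 deploys/week)

0.061 deploys/day


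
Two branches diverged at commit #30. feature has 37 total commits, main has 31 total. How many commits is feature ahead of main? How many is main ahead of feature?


Common ancestor: commit #30
feature commits after divergence: 37 - 30 = 7
main commits after divergence: 31 - 30 = 1
feature is 7 commits ahead of main
main is 1 commits ahead of feature

feature ahead: 7, main ahead: 1


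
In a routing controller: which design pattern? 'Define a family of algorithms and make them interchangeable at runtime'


This matches the Strategy pattern

Strategy


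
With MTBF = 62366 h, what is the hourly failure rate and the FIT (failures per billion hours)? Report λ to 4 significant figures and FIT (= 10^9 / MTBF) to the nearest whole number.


Formula: λ = 1 / MTBF; FIT = λ × 1e9 = 1e9 / MTBF
λ = 1 / 62366 ≈ 1.603e-05 failures/hour
FIT = 1e9 / 62366 ≈ 16034 failures per 1e9 hours (nearest whole number)

λ = 1.603e-05 /h, FIT = 16034


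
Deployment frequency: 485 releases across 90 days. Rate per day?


Formula: deployments per day = releases / days
= 485 / 90
= 5.389 deploys/day
(equivalently, 37.72 deploys/week)

5.389 deploys/day


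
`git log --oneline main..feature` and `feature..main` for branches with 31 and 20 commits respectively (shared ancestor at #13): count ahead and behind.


Common ancestor: commit #13
feature commits after divergence: 31 - 13 = 18
main commits after divergence: 20 - 13 = 7
feature is 18 commits ahead of main
main is 7 commits ahead of feature

feature ahead: 18, main ahead: 7


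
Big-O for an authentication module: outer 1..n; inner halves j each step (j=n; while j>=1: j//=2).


Reasoning: n times log n
Complexity: O(n log n)

O(n log n)


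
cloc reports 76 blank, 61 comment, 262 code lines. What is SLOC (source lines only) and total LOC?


Total LOC = blank + comment + code
Total LOC = 76 + 61 + 262 = 399
SLOC (source only) = code = 262

Total LOC: 399, SLOC: 262


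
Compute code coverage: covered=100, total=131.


Coverage = covered / total * 100
Coverage = 100 / 131 * 100
Coverage = 76.34%

76.34%


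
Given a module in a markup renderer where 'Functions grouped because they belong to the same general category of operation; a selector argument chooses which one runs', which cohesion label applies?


Reasoning: Grouped by category of activity, not by data or sequence
Type: Logical cohesion

Logical cohesion


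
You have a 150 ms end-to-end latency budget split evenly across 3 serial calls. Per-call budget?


Formula: per_stage = total_budget / stages
per_stage = 150 / 3
per_stage = 50.0 ms

50.0 ms


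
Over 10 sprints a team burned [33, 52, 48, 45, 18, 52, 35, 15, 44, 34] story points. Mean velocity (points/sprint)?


Formula: Avg velocity = Total points / Number of sprints
Points: [33, 52, 48, 45, 18, 52, 35, 15, 44, 34]
Sum = 33 + 52 + 48 + 45 + 18 + 52 + 35 + 15 + 44 + 34 = 376
Avg velocity = 376 / 10 = 37.6 points/sprint

37.6 points/sprint


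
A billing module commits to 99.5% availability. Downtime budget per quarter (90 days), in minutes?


Formula: allowed downtime = period * (100 - SLA) / 100
Period (quarter (90 days)) = 129600 minutes
Unavailability fraction = (100 - 99.5) / 100
Allowed downtime = 129600 * (100 - 99.5) / 100
Allowed downtime = 648.0 minutes

648.0 minutes


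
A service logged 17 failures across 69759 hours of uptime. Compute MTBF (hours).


Formula: MTBF = Total operating time / Number of failures
MTBF = 69759 / 17
MTBF = 4103.47 hours

4103.47 hours


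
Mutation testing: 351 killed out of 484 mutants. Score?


Mutation score = killed / total * 100
Mutation score = 351 / 484 * 100
Mutation score = 72.52%

72.52%


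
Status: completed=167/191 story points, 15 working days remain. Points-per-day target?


Formula: Required rate = Remaining points / Days left
Remaining = 191 - 167 = 24 points
Required rate = 24 / 15 = 1.6 points/day

1.6 points/day


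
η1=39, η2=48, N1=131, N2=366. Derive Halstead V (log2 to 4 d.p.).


Formula: V = N * log2(η), where N = N1 + N2 and η = η1 + η2
η = 39 + 48 = 87
N = 131 + 366 = 497
log2(87) ≈ 6.4429
V = 497 * 6.4429 = 3202.12

3202.12


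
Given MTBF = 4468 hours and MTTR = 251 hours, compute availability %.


Availability = MTBF / (MTBF + MTTR)
Availability = 4468 / (4468 + 251)
Availability = 4468 / 4719
Availability = 94.6811%

94.6811%


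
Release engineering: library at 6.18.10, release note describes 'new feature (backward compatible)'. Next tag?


Current: 6.18.10
Change category: 'new feature (backward compatible)' → minor bump
SemVer rule: minor bump → increment MINOR, reset PATCH to 0 (MAJOR unchanged)
New: 6.19.0

6.19.0


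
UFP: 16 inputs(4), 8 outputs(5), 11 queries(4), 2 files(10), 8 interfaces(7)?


UFP = EI*4 + EO*5 + EQ*4 + ILF*10 + EIF*7
UFP = 16*4 + 8*5 + 11*4 + 2*10 + 8*7
UFP = 64 + 40 + 44 + 20 + 56
UFP = 224

224


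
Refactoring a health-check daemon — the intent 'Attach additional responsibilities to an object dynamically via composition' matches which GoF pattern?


This matches the Decorator pattern

Decorator


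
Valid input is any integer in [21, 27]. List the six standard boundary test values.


Range: [21, 27]
Boundaries: just below min, min, min+1, max-1, max, just above max
Values: [20, 21, 22, 26, 27, 28]

[20, 21, 22, 26, 27, 28]


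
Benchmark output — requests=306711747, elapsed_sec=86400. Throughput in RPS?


Formula: throughput = requests / seconds
throughput = 306711747 / 86400
throughput = 3549.9 requests/second

3549.9 requests/second


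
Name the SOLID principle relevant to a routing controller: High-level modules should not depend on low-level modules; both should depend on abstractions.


This describes the Dependency Inversion Principle (DIP)

Dependency Inversion Principle (DIP)


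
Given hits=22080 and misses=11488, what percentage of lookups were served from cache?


Formula: hit rate = hits / (hits + misses) * 100
hit rate = 22080 / (22080 + 11488) * 100
hit rate = 22080 / 33568 * 100
hit rate = 65.78%

65.78%


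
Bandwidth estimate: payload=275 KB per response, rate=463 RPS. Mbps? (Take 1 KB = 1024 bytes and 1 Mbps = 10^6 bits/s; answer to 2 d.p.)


Formula: Mbps = payload_bytes * RPS * 8 / 1e6
Payload per request = 275 KB = 275 * 1024 = 281600 bytes
Total bytes/sec = 281600 * 463 = 130380800
Total bits/sec = 130380800 * 8 = 1043046400
Mbps = 1043046400 / 1e6 = 1043.05

1043.05 Mbps


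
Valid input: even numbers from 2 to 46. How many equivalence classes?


Constraint: even integers in [2, 46]
Class 1: x < 2 — out-of-range invalid
Class 2: x in [2,46] but odd — wrong type invalid
Class 3: x in [2,46] and even — valid
Class 4: x > 46 — out-of-range invalid
Total equivalence classes: 4

4 equivalence classes


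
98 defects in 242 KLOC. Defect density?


Defect density = defects / KLOC
Defect density = 98 / 242
Defect density = 0.405 defects/KLOC

0.405 defects/KLOC


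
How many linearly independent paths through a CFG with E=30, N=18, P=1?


Formula: V(G) = E - N + 2P
V(G) = 30 - 18 + 2*1
V(G) = 12 + 2
V(G) = 14

14


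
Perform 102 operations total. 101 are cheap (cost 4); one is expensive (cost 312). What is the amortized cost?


Formula: Amortized cost = Total cost / Operations
Total cost = (101 * 4) + (1 * 312)
Total cost = 404 + 312 = 716
Amortized = 716 / 102 = 7.0196

7.0196


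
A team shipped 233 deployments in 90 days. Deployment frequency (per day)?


Formula: deployments per day = releases / days
= 233 / 90
= 2.589 deploys/day
(equivalently, 18.12 deploys/week)

2.589 deploys/day
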